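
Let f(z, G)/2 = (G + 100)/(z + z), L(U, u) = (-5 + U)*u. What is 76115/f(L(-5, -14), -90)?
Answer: 1065610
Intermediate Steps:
L(U, u) = u*(-5 + U)
f(z, G) = (100 + G)/z (f(z, G) = 2*((G + 100)/(z + z)) = 2*((100 + G)/((2*z))) = 2*((100 + G)*(1/(2*z))) = 2*((100 + G)/(2*z)) = (100 + G)/z)
76115/f(L(-5, -14), -90) = 76115/(((100 - 90)/((-14*(-5 - 5))))) = 76115/((10/(-14*(-10)))) = 76115/((10/140)) = 76115/(((1/140)*10)) = 76115/(1/14) = 76115*14 = 1065610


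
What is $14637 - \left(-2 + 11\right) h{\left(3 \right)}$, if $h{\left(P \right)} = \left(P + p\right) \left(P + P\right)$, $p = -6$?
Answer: $14799$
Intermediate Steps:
$h{\left(P \right)} = 2 P \left(-6 + P\right)$ ($h{\left(P \right)} = \left(P - 6\right) \left(P + P\right) = \left(-6 + P\right) 2 P = 2 P \left(-6 + P\right)$)
$14637 - \left(-2 + 11\right) h{\left(3 \right)} = 14637 - \left(-2 + 11\right) 2 \cdot 3 \left(-6 + 3\right) = 14637 - 9 \cdot 2 \cdot 3 \left(-3\right) = 14637 - 9 \left(-18\right) = 14637 - -162 = 14637 + 162 = 14799$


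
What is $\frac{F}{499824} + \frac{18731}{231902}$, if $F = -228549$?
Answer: $- \frac{7273127809}{19318364208} \approx -0.37649$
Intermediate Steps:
$\frac{F}{499824} + \frac{18731}{231902} = - \frac{228549}{499824} + \frac{18731}{231902} = \left(-228549\right) \frac{1}{499824} + 18731 \cdot \frac{1}{231902} = - \frac{76183}{166608} + \frac{18731}{231902} = - \frac{7273127809}{19318364208}$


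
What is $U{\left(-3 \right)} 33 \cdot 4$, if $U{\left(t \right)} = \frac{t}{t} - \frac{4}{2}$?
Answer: $-132$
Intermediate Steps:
$U{\left(t \right)} = -1$ ($U{\left(t \right)} = 1 - 2 = -1$)
$U{\left(-3 \right)} 33 \cdot 4 = \left(-1\right) 33 \cdot 4 = \left(-33\right) 4 = -132$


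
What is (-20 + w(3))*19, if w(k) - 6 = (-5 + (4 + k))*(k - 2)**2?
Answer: -228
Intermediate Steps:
w(k) = 6 + (-2 + k)**2*(-1 + k) (w(k) = 6 + (-5 + (4 + k))*(k - 2)**2 = 6 + (-1 + k)*(-2 + k)**2 = 6 + (-2 + k)**2*(-1 + k))
(-20 + w(3))*19 = (-20 + (6 - (-2 + 3)**2 + 3*(-2 + 3)**2))*19 = (-20 + (6 - 1*1**2 + 3*1**2))*19 = (-20 + (6 - 1*1 + 3*1))*19 = (-20 + (6 - 1 + 3))*19 = (-20 + 8)*19 = -12*19 = -228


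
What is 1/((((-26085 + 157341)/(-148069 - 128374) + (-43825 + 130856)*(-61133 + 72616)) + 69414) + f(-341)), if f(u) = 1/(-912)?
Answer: 252116016/251976441176052277 ≈ 1.0006e-9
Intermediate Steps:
f(u) = -1/912
1/((((-26085 + 157341)/(-148069 - 128374) + (-43825 + 130856)*(-61133 + 72616)) + 69414) + f(-341)) = 1/((((-26085 + 157341)/(-148069 - 128374) + (-43825 + 130856)*(-61133 + 72616)) + 69414) - 1/912) = 1/(((131256/(-276443) + 87031*11483) + 69414) - 1/912) = 1/(((131256*(-1/276443) + 999376973) + 69414) - 1/912) = 1/(((-131256/276443 + 999376973) + 69414) - 1/912) = 1/((276270768415783/276443 + 69414) - 1/912) = 1/(276289957430185/276443 - 1/912) = 1/(251976441176052277/252116016) = 252116016/251976441176052277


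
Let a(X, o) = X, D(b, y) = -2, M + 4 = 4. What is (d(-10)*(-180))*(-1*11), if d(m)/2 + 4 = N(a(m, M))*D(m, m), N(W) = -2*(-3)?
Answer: -63360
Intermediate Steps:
M = 0 (M = -4 + 4 = 0)
N(W) = 6
d(m) = -32 (d(m) = -8 + 2*(6*(-2)) = -8 + 2*(-12) = -8 - 24 = -32)
(d(-10)*(-180))*(-1*11) = (-32*(-180))*(-1*11) = 5760*(-11) = -63360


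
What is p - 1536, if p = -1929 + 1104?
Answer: -2361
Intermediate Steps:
p = -825
p - 1536 = -825 - 1536 = -2361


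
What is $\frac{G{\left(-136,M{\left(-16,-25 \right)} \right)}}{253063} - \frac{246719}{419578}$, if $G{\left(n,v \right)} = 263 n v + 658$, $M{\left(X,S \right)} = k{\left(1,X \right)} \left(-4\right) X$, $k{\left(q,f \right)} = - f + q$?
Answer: $- \frac{16390282271525}{106179667414} \approx -154.36$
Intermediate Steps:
$k{\left(q,f \right)} = q - f$
$M{\left(X,S \right)} = X \left(-4 + 4 X\right)$ ($M{\left(X,S \right)} = \left(1 - X\right) \left(-4\right) X = \left(-4 + 4 X\right) X = X \left(-4 + 4 X\right)$)
$G{\left(n,v \right)} = 658 + 263 n v$ ($G{\left(n,v \right)} = 263 n v + 658 = 658 + 263 n v$)
$\frac{G{\left(-136,M{\left(-16,-25 \right)} \right)}}{253063} - \frac{246719}{419578} = \frac{658 + 263 \left(-136\right) 4 \left(-16\right) \left(-1 - 16\right)}{253063} - \frac{246719}{419578} = \left(658 + 263 \left(-136\right) 4 \left(-16\right) \left(-17\right)\right) \frac{1}{253063} - \frac{246719}{419578} = \left(658 + 263 \left(-136\right) 1088\right) \frac{1}{253063} - \frac{246719}{419578} = \left(658 - 38915584\right) \frac{1}{253063} - \frac{246719}{419578} = \left(-38914926\right) \frac{1}{253063} - \frac{246719}{419578} = - \frac{38914926}{253063} - \frac{246719}{419578} = - \frac{16390282271525}{106179667414}$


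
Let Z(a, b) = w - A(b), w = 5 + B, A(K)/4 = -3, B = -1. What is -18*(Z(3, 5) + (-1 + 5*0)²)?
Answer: -306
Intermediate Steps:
A(K) = -12 (A(K) = 4*(-3) = -12)
w = 4 (w = 5 - 1 = 4)
Z(a, b) = 16 (Z(a, b) = 4 - 1*(-12) = 4 + 12 = 16)
-18*(Z(3, 5) + (-1 + 5*0)²) = -18*(16 + (-1 + 5*0)²) = -18*(16 + (-1 + 0)²) = -18*(16 + (-1)²) = -18*(16 + 1) = -18*17 = -306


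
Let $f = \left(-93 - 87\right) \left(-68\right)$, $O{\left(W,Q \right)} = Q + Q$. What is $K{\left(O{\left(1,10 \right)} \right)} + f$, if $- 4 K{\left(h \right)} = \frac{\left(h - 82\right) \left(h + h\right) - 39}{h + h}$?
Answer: $\frac{1960919}{160} \approx 12256.0$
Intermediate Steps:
$O{\left(W,Q \right)} = 2 Q$
$f = 12240$ ($f = \left(-180\right) \left(-68\right) = 12240$)
$K{\left(h \right)} = - \frac{-39 + 2 h \left(-82 + h\right)}{8 h}$ ($K{\left(h \right)} = - \frac{\left(\left(h - 82\right) \left(h + h\right) - 39\right) \frac{1}{h + h}}{4} = - \frac{\left(\left(-82 + h\right) 2 h - 39\right) \frac{1}{2 h}}{4} = - \frac{\left(2 h \left(-82 + h\right) - 39\right) \frac{1}{2 h}}{4} = - \frac{\left(-39 + 2 h \left(-82 + h\right)\right) \frac{1}{2 h}}{4} = - \frac{\frac{1}{2} \frac{1}{h} \left(-39 + 2 h \left(-82 + h\right)\right)}{4} = - \frac{-39 + 2 h \left(-82 + h\right)}{8 h}$)
$K{\left(O{\left(1,10 \right)} \right)} + f = \frac{39 - 2 \cdot 2 \cdot 10 \left(-82 + 2 \cdot 10\right)}{8 \cdot 2 \cdot 10} + 12240 = \frac{39 - 40 \left(-82 + 20\right)}{8 \cdot 20} + 12240 = \frac{1}{8} \cdot \frac{1}{20} \left(39 - 40 \left(-62\right)\right) + 12240 = \frac{1}{8} \cdot \frac{1}{20} \left(39 + 2480\right) + 12240 = \frac{1}{8} \cdot \frac{1}{20} \cdot 2519 + 12240 = \frac{2519}{160} + 12240 = \frac{1960919}{160}$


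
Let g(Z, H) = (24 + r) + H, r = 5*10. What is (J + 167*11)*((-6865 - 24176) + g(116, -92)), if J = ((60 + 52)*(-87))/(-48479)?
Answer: -2766290551353/48479 ≈ -5.7062e+7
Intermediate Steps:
r = 50
g(Z, H) = 74 + H (g(Z, H) = (24 + 50) + H = 74 + H)
J = 9744/48479 (J = (112*(-87))*(-1/48479) = -9744*(-1/48479) = 9744/48479 ≈ 0.20099)
(J + 167*11)*((-6865 - 24176) + g(116, -92)) = (9744/48479 + 167*11)*((-6865 - 24176) + (74 - 92)) = (9744/48479 + 1837)*(-31041 - 18) = (89065667/48479)*(-31059) = -2766290551353/48479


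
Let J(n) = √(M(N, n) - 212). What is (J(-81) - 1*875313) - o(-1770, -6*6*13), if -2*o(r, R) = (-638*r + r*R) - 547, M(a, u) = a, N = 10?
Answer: 206447/2 + I*√202 ≈ 1.0322e+5 + 14.213*I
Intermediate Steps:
o(r, R) = 547/2 + 319*r - R*r/2 (o(r, R) = -((-638*r + r*R) - 547)/2 = -((-638*r + R*r) - 547)/2 = -(-547 - 638*r + R*r)/2 = 547/2 + 319*r - R*r/2)
J(n) = I*√202 (J(n) = √(10 - 212) = √(-202) = I*√202)
(J(-81) - 1*875313) - o(-1770, -6*6*13) = (I*√202 - 1*875313) - (547/2 + 319*(-1770) - ½*-6*6*13*(-1770)) = (I*√202 - 875313) - (547/2 - 564630 - ½*(-36*13)*(-1770)) = (-875313 + I*√202) - (547/2 - 564630 - ½*(-468)*(-1770)) = (-875313 + I*√202) - (547/2 - 564630 - 414180) = (-875313 + I*√202) - 1*(-1957073/2) = (-875313 + I*√202) + 1957073/2 = 206447/2 + I*√202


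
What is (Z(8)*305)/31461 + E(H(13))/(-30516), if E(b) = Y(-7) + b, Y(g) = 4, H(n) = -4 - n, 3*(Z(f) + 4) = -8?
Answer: -61640207/960063876 ≈ -0.064204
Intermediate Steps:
Z(f) = -20/3 (Z(f) = -4 + (⅓)*(-8) = -4 - 8/3 = -20/3)
E(b) = 4 + b
(Z(8)*305)/31461 + E(H(13))/(-30516) = -20/3*305/31461 + (4 + (-4 - 1*13))/(-30516) = -6100/3*1/31461 + (4 + (-4 - 13))*(-1/30516) = -6100/94383 + (4 - 17)*(-1/30516) = -6100/94383 - 13*(-1/30516) = -6100/94383 + 13/30516 = -61640207/960063876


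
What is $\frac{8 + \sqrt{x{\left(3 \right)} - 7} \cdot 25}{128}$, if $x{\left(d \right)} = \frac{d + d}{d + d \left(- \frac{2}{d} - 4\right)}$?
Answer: $\frac{1}{16} + \frac{25 i \sqrt{913}}{1408} \approx 0.0625 + 0.5365 i$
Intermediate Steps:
$x{\left(d \right)} = \frac{2 d}{d + d \left(-4 - \frac{2}{d}\right)}$
$\frac{8 + \sqrt{x{\left(3 \right)} - 7} \cdot 25}{128} = \frac{8 + \sqrt{\left(-2\right) 3 \frac{1}{2 + 3 \cdot 3} - 7} \cdot 25}{128} = \left(8 + \sqrt{\left(-2\right) 3 \frac{1}{2 + 9} - 7} \cdot 25\right) \frac{1}{128} = \left(8 + \sqrt{\left(-2\right) 3 \cdot \frac{1}{11} - 7} \cdot 25\right) \frac{1}{128} = \left(8 + \sqrt{- \frac{6}{11} - 7} \cdot 25\right) \frac{1}{128} = \left(8 + \sqrt{- \frac{83}{11}} \cdot 25\right) \frac{1}{128} = \left(8 + \frac{i \sqrt{913}}{11} \cdot 25\right) \frac{1}{128} = \left(8 + \frac{25 i \sqrt{913}}{11}\right) \frac{1}{128} = \frac{1}{16} + \frac{25 i \sqrt{913}}{1408}$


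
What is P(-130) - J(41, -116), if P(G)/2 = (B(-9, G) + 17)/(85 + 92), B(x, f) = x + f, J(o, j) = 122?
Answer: -21838/177 ≈ -123.38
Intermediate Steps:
B(x, f) = f + x
P(G) = 16/177 + 2*G/177 (P(G) = 2*(((G - 9) + 17)/(85 + 92)) = 2*(((-9 + G) + 17)/177) = 2*((8 + G)*(1/177)) = 2*(8/177 + G/177) = 16/177 + 2*G/177)
P(-130) - J(41, -116) = (16/177 + (2/177)*(-130)) - 1*122 = (16/177 - 260/177) - 122 = -244/177 - 122 = -21838/177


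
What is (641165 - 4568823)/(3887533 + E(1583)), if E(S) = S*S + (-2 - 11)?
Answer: -3927658/6393409 ≈ -0.61433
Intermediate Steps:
E(S) = -13 + S² (E(S) = S² - 13 = -13 + S²)
(641165 - 4568823)/(3887533 + E(1583)) = (641165 - 4568823)/(3887533 + (-13 + 1583²)) = -3927658/(3887533 + (-13 + 2505889)) = -3927658/(3887533 + 2505876) = -3927658/6393409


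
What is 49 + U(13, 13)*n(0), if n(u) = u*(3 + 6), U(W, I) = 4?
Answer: 49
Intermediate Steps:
n(u) = 9*u (n(u) = u*9 = 9*u)
49 + U(13, 13)*n(0) = 49 + 4*(9*0) = 49 + 4*0 = 49 + 0 = 49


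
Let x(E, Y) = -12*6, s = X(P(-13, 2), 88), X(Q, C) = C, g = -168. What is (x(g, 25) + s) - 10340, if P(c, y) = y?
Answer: -10324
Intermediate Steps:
s = 88
x(E, Y) = -72
(x(g, 25) + s) - 10340 = (-72 + 88) - 10340 = 16 - 10340 = -10324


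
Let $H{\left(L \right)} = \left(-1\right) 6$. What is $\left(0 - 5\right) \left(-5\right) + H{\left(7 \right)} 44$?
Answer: $-239$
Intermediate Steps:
$H{\left(L \right)} = -6$
$\left(0 - 5\right) \left(-5\right) + H{\left(7 \right)} 44 = \left(0 - 5\right) \left(-5\right) - 264 = \left(-5\right) \left(-5\right) - 264 = 25 - 264 = -239$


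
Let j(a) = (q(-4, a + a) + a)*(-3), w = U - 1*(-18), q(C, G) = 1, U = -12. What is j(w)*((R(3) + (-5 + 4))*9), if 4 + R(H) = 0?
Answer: 945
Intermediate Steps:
R(H) = -4 (R(H) = -4 + 0 = -4)
w = 6 (w = -12 - 1*(-18) = -12 + 18 = 6)
j(a) = -3 - 3*a (j(a) = (1 + a)*(-3) = -3 - 3*a)
j(w)*((R(3) + (-5 + 4))*9) = (-3 - 3*6)*((-4 + (-5 + 4))*9) = (-3 - 18)*((-4 - 1)*9) = -(-105)*9 = -21*(-45) = 945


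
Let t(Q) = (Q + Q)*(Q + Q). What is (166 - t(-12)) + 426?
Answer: 16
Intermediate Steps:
t(Q) = 4*Q² (t(Q) = (2*Q)*(2*Q) = 4*Q²)
(166 - t(-12)) + 426 = (166 - 4*(-12)²) + 426 = (166 - 4*144) + 426 = (166 - 1*576) + 426 = (166 - 576) + 426 = -410 + 426 = 16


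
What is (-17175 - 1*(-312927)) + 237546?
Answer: 533298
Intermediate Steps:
(-17175 - 1*(-312927)) + 237546 = (-17175 + 312927) + 237546 = 295752 + 237546 = 533298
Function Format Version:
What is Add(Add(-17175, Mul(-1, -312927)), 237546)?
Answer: 533298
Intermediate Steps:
Add(Add(-17175, Mul(-1, -312927)), 237546) = Add(Add(-17175, 312927), 237546) = Add(295752, 237546) = 533298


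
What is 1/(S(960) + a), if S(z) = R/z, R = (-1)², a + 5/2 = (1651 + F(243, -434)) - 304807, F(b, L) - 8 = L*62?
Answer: -960/316856159 ≈ -3.0298e-6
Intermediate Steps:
F(b, L) = 8 + 62*L (F(b, L) = 8 + L*62 = 8 + 62*L)
a = -660117/2 (a = -5/2 + ((1651 + (8 + 62*(-434))) - 304807) = -5/2 + ((1651 + (8 - 26908)) - 304807) = -5/2 + ((1651 - 26900) - 304807) = -5/2 + (-25249 - 304807) = -5/2 - 330056 = -660117/2 ≈ -3.3006e+5)
R = 1
S(z) = 1/z
1/(S(960) + a) = 1/(1/960 - 660117/2) = 1/(-316856159/960) = -960/316856159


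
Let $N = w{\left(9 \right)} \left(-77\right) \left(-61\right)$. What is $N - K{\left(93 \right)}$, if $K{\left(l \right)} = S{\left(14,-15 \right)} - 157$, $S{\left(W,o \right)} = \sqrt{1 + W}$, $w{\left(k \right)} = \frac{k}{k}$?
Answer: $4854 - \sqrt{15} \approx 4850.1$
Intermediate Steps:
$w{\left(k \right)} = 1$
$K{\left(l \right)} = -157 + \sqrt{15}$ ($K{\left(l \right)} = \sqrt{1 + 14} - 157 = \sqrt{15} - 157 = -157 + \sqrt{15}$)
$N = 4697$ ($N = 1 \left(-77\right) \left(-61\right) = \left(-77\right) \left(-61\right) = 4697$)
$N - K{\left(93 \right)} = 4697 - \left(-157 + \sqrt{15}\right) = 4697 + \left(157 - \sqrt{15}\right) = 4854 - \sqrt{15}$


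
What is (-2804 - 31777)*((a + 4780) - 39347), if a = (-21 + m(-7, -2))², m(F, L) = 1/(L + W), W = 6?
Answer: 18887554323/16 ≈ 1.1805e+9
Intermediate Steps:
m(F, L) = 1/(6 + L) (m(F, L) = 1/(L + 6) = 1/(6 + L))
a = 6889/16 (a = (-21 + 1/(6 - 2))² = (-21 + 1/4)² = (-21 + ¼)² = (-83/4)² = 6889/16 ≈ 430.56)
(-2804 - 31777)*((a + 4780) - 39347) = (-2804 - 31777)*((6889/16 + 4780) - 39347) = -34581*(83369/16 - 39347) = -34581*(-546183/16) = 18887554323/16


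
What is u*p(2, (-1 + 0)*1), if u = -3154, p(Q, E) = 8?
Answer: -25232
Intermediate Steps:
u*p(2, (-1 + 0)*1) = -3154*8 = -25232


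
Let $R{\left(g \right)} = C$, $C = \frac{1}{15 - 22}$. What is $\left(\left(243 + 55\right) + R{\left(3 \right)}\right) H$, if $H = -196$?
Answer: $-58380$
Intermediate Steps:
$C = - \frac{1}{7}$ ($C = \frac{1}{-7} = - \frac{1}{7} \approx -0.14286$)
$R{\left(g \right)} = - \frac{1}{7}$
$\left(\left(243 + 55\right) + R{\left(3 \right)}\right) H = \left(\left(243 + 55\right) - \frac{1}{7}\right) \left(-196\right) = \left(298 - \frac{1}{7}\right) \left(-196\right) = \frac{2085}{7} \left(-196\right) = -58380$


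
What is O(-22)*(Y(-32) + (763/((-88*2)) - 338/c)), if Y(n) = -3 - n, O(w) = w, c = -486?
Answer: -1084607/1944 ≈ -557.93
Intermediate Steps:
O(-22)*(Y(-32) + (763/((-88*2)) - 338/c)) = -22*((-3 - 1*(-32)) + (763/((-88*2)) - 338/(-486))) = -22*((-3 + 32) + (763/(-176) - 338*(-1/486))) = -22*(29 + (763*(-1/176) + 169/243)) = -22*(29 + (-763/176 + 169/243)) = -22*(29 - 155665/42768) = -22*1084607/42768 = -1084607/1944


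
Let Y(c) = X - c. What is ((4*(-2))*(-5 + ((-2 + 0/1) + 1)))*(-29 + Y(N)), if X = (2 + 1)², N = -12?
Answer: -384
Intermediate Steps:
X = 9 (X = 3² = 9)
Y(c) = 9 - c
((4*(-2))*(-5 + ((-2 + 0/1) + 1)))*(-29 + Y(N)) = ((4*(-2))*(-5 + ((-2 + 0/1) + 1)))*(-29 + (9 - 1*(-12))) = (-8*(-5 + ((-2 + 0*1) + 1)))*(-29 + (9 + 12)) = (-8*(-5 + ((-2 + 0) + 1)))*(-29 + 21) = -8*(-5 + (-2 + 1))*(-8) = -8*(-5 - 1)*(-8) = -8*(-6)*(-8) = 48*(-8) = -384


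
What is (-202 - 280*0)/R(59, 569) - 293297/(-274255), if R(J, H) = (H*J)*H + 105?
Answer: 2801252533839/2619410053510 ≈ 1.0694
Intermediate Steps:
R(J, H) = 105 + J*H**2 (R(J, H) = J*H**2 + 105 = 105 + J*H**2)
(-202 - 280*0)/R(59, 569) - 293297/(-274255) = (-202 - 280*0)/(105 + 59*569**2) - 293297/(-274255) = (-202 + 0)/(105 + 59*323761) - 293297*(-1/274255) = -202/(105 + 19101899) + 293297/274255 = -202/19102004 + 293297/274255 = -202*1/19102004 + 293297/274255 = -101/9551002 + 293297/274255 = 2801252533839/2619410053510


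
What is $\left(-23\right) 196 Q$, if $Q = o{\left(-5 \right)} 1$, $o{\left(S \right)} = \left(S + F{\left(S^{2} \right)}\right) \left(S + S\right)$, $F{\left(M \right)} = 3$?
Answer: $-90160$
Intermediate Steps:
$o{\left(S \right)} = 2 S \left(3 + S\right)$ ($o{\left(S \right)} = \left(S + 3\right) \left(S + S\right) = \left(3 + S\right) 2 S = 2 S \left(3 + S\right)$)
$Q = 20$ ($Q = 2 \left(-5\right) \left(3 - 5\right) 1 = 2 \left(-5\right) \left(-2\right) 1 = 20 \cdot 1 = 20$)
$\left(-23\right) 196 Q = \left(-23\right) 196 \cdot 20 = \left(-4508\right) 20 = -90160$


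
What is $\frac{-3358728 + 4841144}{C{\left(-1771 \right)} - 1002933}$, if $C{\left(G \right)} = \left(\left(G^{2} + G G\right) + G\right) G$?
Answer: $- \frac{741208}{5553570257} \approx -0.00013347$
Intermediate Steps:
$C{\left(G \right)} = G \left(G + 2 G^{2}\right)$ ($C{\left(G \right)} = \left(\left(G^{2} + G^{2}\right) + G\right) G = \left(2 G^{2} + G\right) G = \left(G + 2 G^{2}\right) G = G \left(G + 2 G^{2}\right)$)
$\frac{-3358728 + 4841144}{C{\left(-1771 \right)} - 1002933} = \frac{-3358728 + 4841144}{\left(-1771\right)^{2} \left(1 + 2 \left(-1771\right)\right) - 1002933} = \frac{1482416}{3136441 \left(1 - 3542\right) - 1002933} = \frac{1482416}{3136441 \left(-3541\right) - 1002933} = \frac{1482416}{-11106137581 - 1002933} = \frac{1482416}{-11107140514} = 1482416 \left(- \frac{1}{11107140514}\right) = - \frac{741208}{5553570257}$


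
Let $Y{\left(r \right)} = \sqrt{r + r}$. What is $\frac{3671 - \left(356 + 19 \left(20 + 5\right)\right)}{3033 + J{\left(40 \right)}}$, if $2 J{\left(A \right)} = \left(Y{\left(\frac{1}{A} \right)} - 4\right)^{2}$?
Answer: $\frac{13818417600}{14796531601} + \frac{1817600 \sqrt{5}}{14796531601} \approx 0.93417$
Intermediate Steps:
$Y{\left(r \right)} = \sqrt{2} \sqrt{r}$ ($Y{\left(r \right)} = \sqrt{2 r} = \sqrt{2} \sqrt{r}$)
$J{\left(A \right)} = \frac{\left(-4 + \sqrt{2} \sqrt{\frac{1}{A}}\right)^{2}}{2}$ ($J{\left(A \right)} = \frac{\left(\sqrt{2} \sqrt{\frac{1}{A}} - 4\right)^{2}}{2} = \frac{\left(-4 + \sqrt{2} \sqrt{\frac{1}{A}}\right)^{2}}{2}$)
$\frac{3671 - \left(356 + 19 \left(20 + 5\right)\right)}{3033 + J{\left(40 \right)}} = \frac{3671 - \left(356 + 19 \left(20 + 5\right)\right)}{3033 + \frac{\left(-4 + \sqrt{2} \sqrt{\frac{1}{40}}\right)^{2}}{2}} = \frac{3671 - \left(356 + 19 \cdot 25\right)}{3033 + \frac{\left(-4 + \frac{\sqrt{2}}{2 \sqrt{10}}\right)^{2}}{2}} = \frac{3671 - 831}{3033 + \frac{\left(-4 + \sqrt{2} \frac{\sqrt{10}}{20}\right)^{2}}{2}} = \frac{3671 - 831}{3033 + \frac{\left(-4 + \frac{\sqrt{5}}{10}\right)^{2}}{2}} = \frac{2840}{3033 + \frac{\left(-4 + \frac{\sqrt{5}}{10}\right)^{2}}{2}}$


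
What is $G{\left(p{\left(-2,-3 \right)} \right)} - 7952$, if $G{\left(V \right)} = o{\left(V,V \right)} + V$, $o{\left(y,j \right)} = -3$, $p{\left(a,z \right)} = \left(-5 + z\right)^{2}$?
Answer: $-7891$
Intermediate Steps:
$G{\left(V \right)} = -3 + V$
$G{\left(p{\left(-2,-3 \right)} \right)} - 7952 = \left(-3 + \left(-5 - 3\right)^{2}\right) - 7952 = \left(-3 + \left(-8\right)^{2}\right) - 7952 = \left(-3 + 64\right) - 7952 = 61 - 7952 = -7891$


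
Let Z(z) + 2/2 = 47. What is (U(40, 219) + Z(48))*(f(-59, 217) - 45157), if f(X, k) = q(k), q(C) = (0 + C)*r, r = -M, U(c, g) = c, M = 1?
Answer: -3902164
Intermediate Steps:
r = -1 (r = -1*1 = -1)
Z(z) = 46 (Z(z) = -1 + 47 = 46)
q(C) = -C (q(C) = (0 + C)*(-1) = C*(-1) = -C)
f(X, k) = -k
(U(40, 219) + Z(48))*(f(-59, 217) - 45157) = (40 + 46)*(-1*217 - 45157) = 86*(-217 - 45157) = 86*(-45374) = -3902164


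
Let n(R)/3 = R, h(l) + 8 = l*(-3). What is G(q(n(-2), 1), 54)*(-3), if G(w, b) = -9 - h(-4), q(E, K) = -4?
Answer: 39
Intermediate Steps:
h(l) = -8 - 3*l (h(l) = -8 + l*(-3) = -8 - 3*l)
n(R) = 3*R
G(w, b) = -13 (G(w, b) = -9 - (-8 - 3*(-4)) = -9 - (-8 + 12) = -9 - 1*4 = -9 - 4 = -13)
G(q(n(-2), 1), 54)*(-3) = -13*(-3) = 39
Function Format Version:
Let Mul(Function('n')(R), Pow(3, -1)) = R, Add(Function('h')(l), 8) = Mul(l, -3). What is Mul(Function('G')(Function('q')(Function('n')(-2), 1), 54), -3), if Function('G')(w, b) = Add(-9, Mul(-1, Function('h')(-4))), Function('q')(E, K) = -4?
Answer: 39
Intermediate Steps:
Function('h')(l) = Add(-8, Mul(-3, l)) (Function('h')(l) = Add(-8, Mul(l, -3)) = Add(-8, Mul(-3, l)))
Function('n')(R) = Mul(3, R)
Function('G')(w, b) = -13 (Function('G')(w, b) = Add(-9, Mul(-1, Add(-8, Mul(-3, -4)))) = Add(-9, Mul(-1, Add(-8, 12))) = Add(-9, Mul(-1, 4)) = Add(-9, -4) = -13)
Mul(Function('G')(Function('q')(Function('n')(-2), 1), 54), -3) = Mul(-13, -3) = 39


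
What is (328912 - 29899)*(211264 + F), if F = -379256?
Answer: -50231791896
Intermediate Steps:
(328912 - 29899)*(211264 + F) = (328912 - 29899)*(211264 - 379256) = 299013*(-167992) = -50231791896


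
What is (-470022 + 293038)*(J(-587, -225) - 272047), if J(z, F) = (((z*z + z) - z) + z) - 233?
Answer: -12690106768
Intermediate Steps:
J(z, F) = -233 + z + z**2 (J(z, F) = (((z**2 + z) - z) + z) - 233 = (((z + z**2) - z) + z) - 233 = (z**2 + z) - 233 = (z + z**2) - 233 = -233 + z + z**2)
(-470022 + 293038)*(J(-587, -225) - 272047) = (-470022 + 293038)*((-233 - 587 + (-587)**2) - 272047) = -176984*((-233 - 587 + 344569) - 272047) = -176984*(343749 - 272047) = -176984*71702 = -12690106768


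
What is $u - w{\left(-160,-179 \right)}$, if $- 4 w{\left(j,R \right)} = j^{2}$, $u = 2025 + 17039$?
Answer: $25464$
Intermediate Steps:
$u = 19064$
$w{\left(j,R \right)} = - \frac{j^{2}}{4}$
$u - w{\left(-160,-179 \right)} = 19064 - - \frac{\left(-160\right)^{2}}{4} = 19064 - \left(- \frac{1}{4}\right) 25600 = 19064 - -6400 = 19064 + 6400 = 25464$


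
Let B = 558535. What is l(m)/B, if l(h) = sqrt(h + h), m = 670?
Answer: 2*sqrt(335)/558535 ≈ 6.5539e-5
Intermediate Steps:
l(h) = sqrt(2)*sqrt(h) (l(h) = sqrt(2*h) = sqrt(2)*sqrt(h))
l(m)/B = (sqrt(2)*sqrt(670))/558535 = (2*sqrt(335))*(1/558535) = 2*sqrt(335)/558535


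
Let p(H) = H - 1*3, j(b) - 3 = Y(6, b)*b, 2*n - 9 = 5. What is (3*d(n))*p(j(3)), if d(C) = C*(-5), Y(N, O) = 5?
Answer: -1575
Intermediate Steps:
n = 7 (n = 9/2 + (1/2)*5 = 9/2 + 5/2 = 7)
j(b) = 3 + 5*b
d(C) = -5*C
p(H) = -3 + H (p(H) = H - 3 = -3 + H)
(3*d(n))*p(j(3)) = (3*(-5*7))*(-3 + (3 + 5*3)) = (3*(-35))*(-3 + (3 + 15)) = -105*(-3 + 18) = -105*15 = -1575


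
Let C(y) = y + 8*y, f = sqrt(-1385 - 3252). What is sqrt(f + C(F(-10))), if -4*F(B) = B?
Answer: sqrt(90 + 4*I*sqrt(4637))/2 ≈ 6.8635 + 4.9607*I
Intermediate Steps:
f = I*sqrt(4637) (f = sqrt(-4637) = I*sqrt(4637) ≈ 68.095*I)
F(B) = -B/4
C(y) = 9*y
sqrt(f + C(F(-10))) = sqrt(I*sqrt(4637) + 9*(-1/4*(-10))) = sqrt(I*sqrt(4637) + 9*(5/2)) = sqrt(I*sqrt(4637) + 45/2) = sqrt(45/2 + I*sqrt(4637))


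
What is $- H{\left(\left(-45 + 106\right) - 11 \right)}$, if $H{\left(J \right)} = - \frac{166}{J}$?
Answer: $\frac{83}{25} \approx 3.32$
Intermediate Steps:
$- H{\left(\left(-45 + 106\right) - 11 \right)} = - \frac{-166}{\left(-45 + 106\right) - 11} = - \frac{-166}{61 + \left(-15 + 4\right)} = - \frac{-166}{61 - 11} = - \frac{-166}{50} = \left(-1\right) \left(- \frac{83}{25}\right) = \frac{83}{25}$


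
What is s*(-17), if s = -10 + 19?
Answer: -153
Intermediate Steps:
s = 9
s*(-17) = 9*(-17) = -153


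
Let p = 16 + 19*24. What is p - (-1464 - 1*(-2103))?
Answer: -167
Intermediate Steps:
p = 472 (p = 16 + 456 = 472)
p - (-1464 - 1*(-2103)) = 472 - (-1464 - 1*(-2103)) = 472 - (-1464 + 2103) = 472 - 1*639 = 472 - 639 = -167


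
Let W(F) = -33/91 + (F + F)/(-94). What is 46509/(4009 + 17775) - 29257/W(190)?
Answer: 2726755881245/410432344 ≈ 6643.6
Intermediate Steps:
W(F) = -33/91 - F/47 (W(F) = -33*1/91 + (2*F)*(-1/94) = -33/91 - F/47)
46509/(4009 + 17775) - 29257/W(190) = 46509/(4009 + 17775) - 29257/(-33/91 - 1/47*190) = 46509/21784 - 29257/(-33/91 - 190/47) = 46509*(1/21784) - 29257/(-18841/4277) = 46509/21784 - 29257*(-4277/18841) = 46509/21784 + 125132189/18841 = 2726755881245/410432344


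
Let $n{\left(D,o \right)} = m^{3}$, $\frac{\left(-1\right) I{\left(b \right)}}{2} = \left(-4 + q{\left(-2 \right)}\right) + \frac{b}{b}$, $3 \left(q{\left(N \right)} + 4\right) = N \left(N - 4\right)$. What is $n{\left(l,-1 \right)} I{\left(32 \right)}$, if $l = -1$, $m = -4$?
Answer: $-384$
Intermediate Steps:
$q{\left(N \right)} = -4 + \frac{N \left(-4 + N\right)}{3}$ ($q{\left(N \right)} = -4 + \frac{N \left(N - 4\right)}{3} = -4 + \frac{N \left(-4 + N\right)}{3}$)
$I{\left(b \right)} = 6$ ($I{\left(b \right)} = - 2 \left(\left(-4 - \left(\frac{4}{3} - \frac{4}{3}\right)\right) + \frac{b}{b}\right) = - 2 \left(\left(-4 + \left(-4 + \frac{8}{3} + \frac{1}{3} \cdot 4\right)\right) + 1\right) = - 2 \left(\left(-4 + \left(-4 + \frac{8}{3} + \frac{4}{3}\right)\right) + 1\right) = - 2 \left(\left(-4 + 0\right) + 1\right) = - 2 \left(-4 + 1\right) = \left(-2\right) \left(-3\right) = 6$)
$n{\left(D,o \right)} = -64$ ($n{\left(D,o \right)} = \left(-4\right)^{3} = -64$)
$n{\left(l,-1 \right)} I{\left(32 \right)} = \left(-64\right) 6 = -384$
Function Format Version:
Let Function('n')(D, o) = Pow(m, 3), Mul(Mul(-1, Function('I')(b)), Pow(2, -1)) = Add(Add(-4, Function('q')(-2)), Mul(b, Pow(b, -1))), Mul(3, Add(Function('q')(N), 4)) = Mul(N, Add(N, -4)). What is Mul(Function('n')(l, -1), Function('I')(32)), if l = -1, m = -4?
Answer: -384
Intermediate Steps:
Function('q')(N) = Add(-4, Mul(Rational(1, 3), N, Add(-4, N))) (Function('q')(N) = Add(-4, Mul(Rational(1, 3), Mul(N, Add(N, -4)))) = Add(-4, Mul(Rational(1, 3), Mul(N, Add(-4, N)))) = Add(-4, Mul(Rational(1, 3), N, Add(-4, N))))
Function('I')(b) = 6 (Function('I')(b) = Mul(-2, Add(Add(-4, Add(-4, Mul(Rational(-4, 3), -2), Mul(Rational(1, 3), Pow(-2, 2)))), Mul(b, Pow(b, -1)))) = Mul(-2, Add(Add(-4, Add(-4, Rational(8, 3), Mul(Rational(1, 3), 4))), 1)) = Mul(-2, Add(Add(-4, Add(-4, Rational(8, 3), Rational(4, 3))), 1)) = Mul(-2, Add(Add(-4, 0), 1)) = Mul(-2, Add(-4, 1)) = Mul(-2, -3) = 6)
Function('n')(D, o) = -64 (Function('n')(D, o) = Pow(-4, 3) = -64)
Mul(Function('n')(l, -1), Function('I')(32)) = Mul(-64, 6) = -384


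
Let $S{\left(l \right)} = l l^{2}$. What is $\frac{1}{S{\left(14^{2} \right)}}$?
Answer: $\frac{1}{7529536} \approx 1.3281 \cdot 10^{-7}$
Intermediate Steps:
$S{\left(l \right)} = l^{3}$
$\frac{1}{S{\left(14^{2} \right)}} = \frac{1}{\left(14^{2}\right)^{3}} = \frac{1}{196^{3}} = \frac{1}{7529536}$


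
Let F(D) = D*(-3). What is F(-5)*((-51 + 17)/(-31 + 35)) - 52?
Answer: -359/2 ≈ -179.50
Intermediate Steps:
F(D) = -3*D
F(-5)*((-51 + 17)/(-31 + 35)) - 52 = (-3*(-5))*((-51 + 17)/(-31 + 35)) - 52 = 15*(-34/4) - 52 = 15*(-34*1/4) - 52 = 15*(-17/2) - 52 = -255/2 - 52 = -359/2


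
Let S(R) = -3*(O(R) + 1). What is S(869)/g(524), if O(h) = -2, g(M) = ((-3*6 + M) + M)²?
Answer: 3/1060900 ≈ 2.8278e-6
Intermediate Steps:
g(M) = (-18 + 2*M)² (g(M) = ((-18 + M) + M)² = (-18 + 2*M)²)
S(R) = 3 (S(R) = -3*(-2 + 1) = -3*(-1) = 3)
S(869)/g(524) = 3/((4*(-9 + 524)²)) = 3/((4*515²)) = 3/((4*265225)) = 3/1060900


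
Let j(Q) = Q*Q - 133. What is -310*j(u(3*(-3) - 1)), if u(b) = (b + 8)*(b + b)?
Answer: -454770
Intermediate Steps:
u(b) = 2*b*(8 + b) (u(b) = (8 + b)*(2*b) = 2*b*(8 + b))
j(Q) = -133 + Q**2 (j(Q) = Q**2 - 133 = -133 + Q**2)
-310*j(u(3*(-3) - 1)) = -310*(-133 + (2*(3*(-3) - 1)*(8 + (3*(-3) - 1)))**2) = -310*(-133 + (2*(-9 - 1)*(8 + (-9 - 1)))**2) = -310*(-133 + (2*(-10)*(8 - 10))**2) = -310*(-133 + (2*(-10)*(-2))**2) = -310*(-133 + 40**2) = -310*(-133 + 1600) = -310*1467 = -454770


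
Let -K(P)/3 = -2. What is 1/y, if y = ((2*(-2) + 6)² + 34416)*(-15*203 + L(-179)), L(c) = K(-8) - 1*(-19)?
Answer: -1/103948400 ≈ -9.6202e-9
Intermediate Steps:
K(P) = 6 (K(P) = -3*(-2) = 6)
L(c) = 25 (L(c) = 6 - 1*(-19) = 6 + 19 = 25)
y = -103948400 (y = ((2*(-2) + 6)² + 34416)*(-15*203 + 25) = ((-4 + 6)² + 34416)*(-3045 + 25) = (2² + 34416)*(-3020) = (4 + 34416)*(-3020) = 34420*(-3020) = -103948400)
1/y = 1/(-103948400) = -1/103948400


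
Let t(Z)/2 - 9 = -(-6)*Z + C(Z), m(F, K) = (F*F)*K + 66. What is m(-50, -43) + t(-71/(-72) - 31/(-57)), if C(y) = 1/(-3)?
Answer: -12243407/114 ≈ -1.0740e+5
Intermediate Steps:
m(F, K) = 66 + K*F² (m(F, K) = F²*K + 66 = K*F² + 66 = 66 + K*F²)
C(y) = -⅓
t(Z) = 52/3 + 12*Z (t(Z) = 18 + 2*(-(-6)*Z - ⅓) = 18 + 2*(6*Z - ⅓) = 18 + 2*(-⅓ + 6*Z) = 18 + (-⅔ + 12*Z) = 52/3 + 12*Z)
m(-50, -43) + t(-71/(-72) - 31/(-57)) = (66 - 43*(-50)²) + (52/3 + 12*(-71/(-72) - 31/(-57))) = (66 - 43*2500) + (52/3 + 12*(-71*(-1/72) - 31*(-1/57))) = (66 - 107500) + (52/3 + 12*(71/72 + 31/57)) = -107434 + (52/3 + 12*(2093/1368)) = -107434 + (52/3 + 2093/114) = -107434 + 4069/114 = -12243407/114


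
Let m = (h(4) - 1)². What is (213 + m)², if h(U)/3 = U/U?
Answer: 47089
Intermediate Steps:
h(U) = 3 (h(U) = 3*(U/U) = 3*1 = 3)
m = 4 (m = (3 - 1)² = 2² = 4)
(213 + m)² = (213 + 4)² = 217² = 47089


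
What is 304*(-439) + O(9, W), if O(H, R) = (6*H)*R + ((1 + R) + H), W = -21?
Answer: -134601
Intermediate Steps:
O(H, R) = 1 + H + R + 6*H*R (O(H, R) = 6*H*R + (1 + H + R) = 1 + H + R + 6*H*R)
304*(-439) + O(9, W) = 304*(-439) + (1 + 9 - 21 + 6*9*(-21)) = -133456 + (1 + 9 - 21 - 1134) = -133456 - 1145 = -134601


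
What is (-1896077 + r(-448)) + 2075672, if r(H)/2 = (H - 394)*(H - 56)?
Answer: 1028331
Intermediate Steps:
r(H) = 2*(-394 + H)*(-56 + H) (r(H) = 2*((H - 394)*(H - 56)) = 2*((-394 + H)*(-56 + H)) = 2*(-394 + H)*(-56 + H))
(-1896077 + r(-448)) + 2075672 = (-1896077 + (44128 - 900*(-448) + 2*(-448)**2)) + 2075672 = (-1896077 + (44128 + 403200 + 2*200704)) + 2075672 = (-1896077 + (44128 + 403200 + 401408)) + 2075672 = (-1896077 + 848736) + 2075672 = -1047341 + 2075672 = 1028331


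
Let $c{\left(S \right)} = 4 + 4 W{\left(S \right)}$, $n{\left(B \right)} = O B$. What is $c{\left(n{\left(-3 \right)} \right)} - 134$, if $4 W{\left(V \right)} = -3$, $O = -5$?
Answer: $-133$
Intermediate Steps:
$W{\left(V \right)} = - \frac{3}{4}$ ($W{\left(V \right)} = \frac{1}{4} \left(-3\right) = - \frac{3}{4}$)
$n{\left(B \right)} = - 5 B$
$c{\left(S \right)} = 1$ ($c{\left(S \right)} = 4 + 4 \left(- \frac{3}{4}\right) = 4 - 3 = 1$)
$c{\left(n{\left(-3 \right)} \right)} - 134 = 1 - 134 = -133$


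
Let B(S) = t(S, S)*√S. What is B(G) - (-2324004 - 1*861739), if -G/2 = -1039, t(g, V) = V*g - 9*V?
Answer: 3185743 + 4299382*√2078 ≈ 1.9917e+8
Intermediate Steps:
t(g, V) = -9*V + V*g
G = 2078 (G = -2*(-1039) = 2078)
B(S) = S^(3/2)*(-9 + S) (B(S) = (S*(-9 + S))*√S = S^(3/2)*(-9 + S))
B(G) - (-2324004 - 1*861739) = 2078^(3/2)*(-9 + 2078) - (-2324004 - 1*861739) = (2078*√2078)*2069 - (-2324004 - 861739) = 4299382*√2078 - 1*(-3185743) = 4299382*√2078 + 3185743 = 3185743 + 4299382*√2078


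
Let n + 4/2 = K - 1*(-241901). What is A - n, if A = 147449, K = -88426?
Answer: -6024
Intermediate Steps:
n = 153473 (n = -2 + (-88426 - 1*(-241901)) = -2 + (-88426 + 241901) = -2 + 153475 = 153473)
A - n = 147449 - 1*153473 = 147449 - 153473 = -6024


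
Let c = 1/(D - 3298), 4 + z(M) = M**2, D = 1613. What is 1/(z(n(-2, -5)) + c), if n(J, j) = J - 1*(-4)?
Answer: -1685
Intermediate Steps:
n(J, j) = 4 + J (n(J, j) = J + 4 = 4 + J)
z(M) = -4 + M**2
c = -1/1685 (c = 1/(1613 - 3298) = 1/(-1685) = -1/1685 ≈ -0.00059347)
1/(z(n(-2, -5)) + c) = 1/((-4 + (4 - 2)**2) - 1/1685) = 1/((-4 + 2**2) - 1/1685) = 1/((-4 + 4) - 1/1685) = 1/(0 - 1/1685) = 1/(-1/1685) = -1685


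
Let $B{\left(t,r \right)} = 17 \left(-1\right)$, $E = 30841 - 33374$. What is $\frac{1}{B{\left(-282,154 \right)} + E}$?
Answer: $- \frac{1}{2550} \approx -0.00039216$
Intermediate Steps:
$E = -2533$ ($E = 30841 - 33374 = -2533$)
$B{\left(t,r \right)} = -17$
$\frac{1}{B{\left(-282,154 \right)} + E} = \frac{1}{-17 - 2533} = \frac{1}{-2550} = - \frac{1}{2550}$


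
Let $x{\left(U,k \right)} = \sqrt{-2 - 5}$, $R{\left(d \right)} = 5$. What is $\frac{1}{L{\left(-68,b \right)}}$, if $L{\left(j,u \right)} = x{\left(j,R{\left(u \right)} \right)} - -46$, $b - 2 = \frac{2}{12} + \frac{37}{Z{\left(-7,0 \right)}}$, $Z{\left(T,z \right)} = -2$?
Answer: $\frac{46}{2123} - \frac{i \sqrt{7}}{2123} \approx 0.021667 - 0.0012462 i$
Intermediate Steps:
$b = - \frac{49}{3}$ ($b = 2 + \left(\frac{2}{12} + \frac{37}{-2}\right) = 2 + \left(2 \cdot \frac{1}{12} + 37 \left(- \frac{1}{2}\right)\right) = 2 + \left(\frac{1}{6} - \frac{37}{2}\right) = 2 - \frac{55}{3} = - \frac{49}{3} \approx -16.333$)
$x{\left(U,k \right)} = i \sqrt{7}$ ($x{\left(U,k \right)} = \sqrt{-7} = i \sqrt{7}$)
$L{\left(j,u \right)} = 46 + i \sqrt{7}$ ($L{\left(j,u \right)} = i \sqrt{7} - -46 = i \sqrt{7} + 46 = 46 + i \sqrt{7}$)
$\frac{1}{L{\left(-68,b \right)}} = \frac{1}{46 + i \sqrt{7}}$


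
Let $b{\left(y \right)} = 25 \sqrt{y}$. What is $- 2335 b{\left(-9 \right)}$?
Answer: $- 175125 i \approx - 1.7513 \cdot 10^{5} i$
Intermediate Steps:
$- 2335 b{\left(-9 \right)} = - 2335 \cdot 25 \sqrt{-9} = - 2335 \cdot 25 \cdot 3 i = - 2335 \cdot 75 i = - 175125 i$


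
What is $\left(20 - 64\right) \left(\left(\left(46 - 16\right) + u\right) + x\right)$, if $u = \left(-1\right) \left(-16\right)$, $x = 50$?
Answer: $-4224$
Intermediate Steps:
$u = 16$
$\left(20 - 64\right) \left(\left(\left(46 - 16\right) + u\right) + x\right) = \left(20 - 64\right) \left(\left(\left(46 - 16\right) + 16\right) + 50\right) = \left(20 - 64\right) \left(\left(30 + 16\right) + 50\right) = - 44 \left(46 + 50\right) = \left(-44\right) 96 = -4224$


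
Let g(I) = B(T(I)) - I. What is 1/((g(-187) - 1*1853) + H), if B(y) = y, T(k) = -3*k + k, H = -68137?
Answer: -1/69429 ≈ -1.4403e-5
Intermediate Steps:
T(k) = -2*k
g(I) = -3*I (g(I) = -2*I - I = -3*I)
1/((g(-187) - 1*1853) + H) = 1/((-3*(-187) - 1*1853) - 68137) = 1/((561 - 1853) - 68137) = 1/(-1292 - 68137) = 1/(-69429) = -1/69429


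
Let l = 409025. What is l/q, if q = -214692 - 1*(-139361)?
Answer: -409025/75331 ≈ -5.4297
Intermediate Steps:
q = -75331 (q = -214692 + 139361 = -75331)
l/q = 409025/(-75331) = 409025*(-1/75331) = -409025/75331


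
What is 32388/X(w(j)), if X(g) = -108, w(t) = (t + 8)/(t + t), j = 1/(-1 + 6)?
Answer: -2699/9 ≈ -299.89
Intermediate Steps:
j = ⅕ (j = 1/5 = ⅕ ≈ 0.20000)
w(t) = (8 + t)/(2*t) (w(t) = (8 + t)/((2*t)) = (8 + t)*(1/(2*t)) = (8 + t)/(2*t))
32388/X(w(j)) = 32388/(-108) = 32388*(-1/108) = -2699/9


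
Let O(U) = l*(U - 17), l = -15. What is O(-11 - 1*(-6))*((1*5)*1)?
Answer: 1650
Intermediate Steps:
O(U) = 255 - 15*U (O(U) = -15*(U - 17) = -15*(-17 + U) = 255 - 15*U)
O(-11 - 1*(-6))*((1*5)*1) = (255 - 15*(-11 - 1*(-6)))*((1*5)*1) = (255 - 15*(-11 + 6))*(5*1) = (255 - 15*(-5))*5 = (255 + 75)*5 = 330*5 = 1650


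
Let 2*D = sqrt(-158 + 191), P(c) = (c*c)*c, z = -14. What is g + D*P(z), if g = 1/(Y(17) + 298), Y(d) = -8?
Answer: 1/290 - 1372*sqrt(33) ≈ -7881.5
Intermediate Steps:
P(c) = c**3 (P(c) = c**2*c = c**3)
g = 1/290 (g = 1/(-8 + 298) = 1/290 ≈ 0.0034483)
D = sqrt(33)/2 (D = sqrt(-158 + 191)/2 = sqrt(33)/2 ≈ 2.8723)
g + D*P(z) = 1/290 + (sqrt(33)/2)*(-14)**3 = 1/290 + (sqrt(33)/2)*(-2744) = 1/290 - 1372*sqrt(33)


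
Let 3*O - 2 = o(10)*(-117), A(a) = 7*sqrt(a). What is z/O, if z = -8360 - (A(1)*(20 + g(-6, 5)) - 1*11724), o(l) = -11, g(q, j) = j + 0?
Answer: 9567/1289 ≈ 7.4220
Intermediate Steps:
g(q, j) = j
O = 1289/3 (O = 2/3 + (-11*(-117))/3 = 2/3 + (1/3)*1287 = 2/3 + 429 = 1289/3 ≈ 429.67)
z = 3189 (z = -8360 - ((7*sqrt(1))*(20 + 5) - 1*11724) = -8360 - ((7*1)*25 - 11724) = -8360 - (7*25 - 11724) = -8360 - (175 - 11724) = -8360 - 1*(-11549) = -8360 + 11549 = 3189)
z/O = 3189/(1289/3) = 3189*(3/1289) = 9567/1289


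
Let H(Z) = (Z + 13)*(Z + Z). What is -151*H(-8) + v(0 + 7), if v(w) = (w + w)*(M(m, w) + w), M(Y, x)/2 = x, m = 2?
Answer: 12374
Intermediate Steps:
H(Z) = 2*Z*(13 + Z) (H(Z) = (13 + Z)*(2*Z) = 2*Z*(13 + Z))
M(Y, x) = 2*x
v(w) = 6*w² (v(w) = (w + w)*(2*w + w) = (2*w)*(3*w) = 6*w²)
-151*H(-8) + v(0 + 7) = -302*(-8)*(13 - 8) + 6*(0 + 7)² = -302*(-8)*5 + 6*7² = -151*(-80) + 6*49 = 12080 + 294 = 12374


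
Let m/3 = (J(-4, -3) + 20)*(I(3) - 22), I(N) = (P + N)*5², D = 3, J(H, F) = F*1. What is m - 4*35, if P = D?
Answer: 6388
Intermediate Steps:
J(H, F) = F
P = 3
I(N) = 75 + 25*N (I(N) = (3 + N)*5² = (3 + N)*25 = 75 + 25*N)
m = 6528 (m = 3*((-3 + 20)*((75 + 25*3) - 22)) = 3*(17*((75 + 75) - 22)) = 3*(17*(150 - 22)) = 3*(17*128) = 3*2176 = 6528)
m - 4*35 = 6528 - 4*35 = 6528 - 140 = 6388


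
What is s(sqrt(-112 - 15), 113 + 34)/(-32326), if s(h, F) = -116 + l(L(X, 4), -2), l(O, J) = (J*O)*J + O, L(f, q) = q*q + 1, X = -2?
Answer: 31/32326 ≈ 0.00095898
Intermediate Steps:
L(f, q) = 1 + q**2 (L(f, q) = q**2 + 1 = 1 + q**2)
l(O, J) = O + O*J**2 (l(O, J) = O*J**2 + O = O + O*J**2)
s(h, F) = -31 (s(h, F) = -116 + (1 + 4**2)*(1 + (-2)**2) = -116 + (1 + 16)*(1 + 4) = -116 + 17*5 = -116 + 85 = -31)
s(sqrt(-112 - 15), 113 + 34)/(-32326) = -31/(-32326) = -31*(-1/32326) = 31/32326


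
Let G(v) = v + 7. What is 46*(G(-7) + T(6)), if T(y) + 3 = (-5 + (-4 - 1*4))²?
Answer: 7636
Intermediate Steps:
G(v) = 7 + v
T(y) = 166 (T(y) = -3 + (-5 + (-4 - 1*4))² = -3 + (-5 + (-4 - 4))² = -3 + (-5 - 8)² = -3 + (-13)² = -3 + 169 = 166)
46*(G(-7) + T(6)) = 46*((7 - 7) + 166) = 46*(0 + 166) = 46*166 = 7636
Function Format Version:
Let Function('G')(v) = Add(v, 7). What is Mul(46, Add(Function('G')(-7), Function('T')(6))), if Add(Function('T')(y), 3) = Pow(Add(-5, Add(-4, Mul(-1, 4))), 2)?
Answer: 7636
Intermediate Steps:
Function('G')(v) = Add(7, v)
Function('T')(y) = 166 (Function('T')(y) = Add(-3, Pow(Add(-5, Add(-4, Mul(-1, 4))), 2)) = Add(-3, Pow(Add(-5, Add(-4, -4)), 2)) = Add(-3, Pow(Add(-5, -8), 2)) = Add(-3, Pow(-13, 2)) = Add(-3, 169) = 166)
Mul(46, Add(Function('G')(-7), Function('T')(6))) = Mul(46, Add(Add(7, -7), 166)) = Mul(46, Add(0, 166)) = Mul(46, 166) = 7636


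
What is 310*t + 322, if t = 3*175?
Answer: 163072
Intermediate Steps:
t = 525
310*t + 322 = 310*525 + 322 = 162750 + 322 = 163072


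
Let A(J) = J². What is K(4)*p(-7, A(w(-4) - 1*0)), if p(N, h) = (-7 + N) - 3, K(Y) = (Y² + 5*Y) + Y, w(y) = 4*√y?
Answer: -680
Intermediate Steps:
K(Y) = Y² + 6*Y
p(N, h) = -10 + N
K(4)*p(-7, A(w(-4) - 1*0)) = (4*(6 + 4))*(-10 - 7) = (4*10)*(-17) = 40*(-17) = -680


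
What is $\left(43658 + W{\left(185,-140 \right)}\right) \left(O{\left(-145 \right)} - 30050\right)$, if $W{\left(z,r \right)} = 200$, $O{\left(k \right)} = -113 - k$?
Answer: $-1316529444$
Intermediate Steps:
$\left(43658 + W{\left(185,-140 \right)}\right) \left(O{\left(-145 \right)} - 30050\right) = \left(43658 + 200\right) \left(\left(-113 - -145\right) - 30050\right) = 43858 \left(\left(-113 + 145\right) - 30050\right) = 43858 \left(32 - 30050\right) = 43858 \left(-30018\right) = -1316529444$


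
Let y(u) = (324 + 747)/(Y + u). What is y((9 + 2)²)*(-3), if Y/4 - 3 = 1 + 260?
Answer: -3213/1177 ≈ -2.7298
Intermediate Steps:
Y = 1056 (Y = 12 + 4*(1 + 260) = 12 + 4*261 = 12 + 1044 = 1056)
y(u) = 1071/(1056 + u) (y(u) = (324 + 747)/(1056 + u) = 1071/(1056 + u))
y((9 + 2)²)*(-3) = (1071/(1056 + (9 + 2)²))*(-3) = (1071/(1056 + 11²))*(-3) = (1071/(1056 + 121))*(-3) = (1071/1177)*(-3) = -3213/1177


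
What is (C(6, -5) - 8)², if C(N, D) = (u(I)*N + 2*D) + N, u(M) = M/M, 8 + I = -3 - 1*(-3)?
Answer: 36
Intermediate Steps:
I = -8 (I = -8 + (-3 - 1*(-3)) = -8 + (-3 + 3) = -8 + 0 = -8)
u(M) = 1
C(N, D) = 2*D + 2*N (C(N, D) = (1*N + 2*D) + N = (N + 2*D) + N = 2*D + 2*N)
(C(6, -5) - 8)² = ((2*(-5) + 2*6) - 8)² = ((-10 + 12) - 8)² = (2 - 8)² = (-6)² = 36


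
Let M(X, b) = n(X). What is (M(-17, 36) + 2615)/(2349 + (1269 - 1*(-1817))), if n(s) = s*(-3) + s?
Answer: 2649/5435 ≈ 0.48740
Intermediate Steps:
n(s) = -2*s (n(s) = -3*s + s = -2*s)
M(X, b) = -2*X
(M(-17, 36) + 2615)/(2349 + (1269 - 1*(-1817))) = (-2*(-17) + 2615)/(2349 + (1269 - 1*(-1817))) = (34 + 2615)/(2349 + (1269 + 1817)) = 2649/(2349 + 3086) = 2649/5435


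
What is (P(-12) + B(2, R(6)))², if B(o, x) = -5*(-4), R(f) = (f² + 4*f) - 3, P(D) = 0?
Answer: 400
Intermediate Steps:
R(f) = -3 + f² + 4*f
B(o, x) = 20
(P(-12) + B(2, R(6)))² = (0 + 20)² = 20² = 400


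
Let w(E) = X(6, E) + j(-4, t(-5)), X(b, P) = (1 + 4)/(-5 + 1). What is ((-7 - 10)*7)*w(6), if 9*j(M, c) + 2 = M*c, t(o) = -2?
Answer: 833/12 ≈ 69.417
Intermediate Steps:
X(b, P) = -5/4 (X(b, P) = 5/(-4) = 5*(-¼) = -5/4)
j(M, c) = -2/9 + M*c/9 (j(M, c) = -2/9 + (M*c)/9 = -2/9 + M*c/9)
w(E) = -7/12 (w(E) = -5/4 + (-2/9 + (⅑)*(-4)*(-2)) = -5/4 + (-2/9 + 8/9) = -5/4 + ⅔ = -7/12)
((-7 - 10)*7)*w(6) = ((-7 - 10)*7)*(-7/12) = -17*7*(-7/12) = -119*(-7/12) = 833/12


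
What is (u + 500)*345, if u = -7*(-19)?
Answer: 218385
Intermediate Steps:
u = 133
(u + 500)*345 = (133 + 500)*345 = 633*345 = 218385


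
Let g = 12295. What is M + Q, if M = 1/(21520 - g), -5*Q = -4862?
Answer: 8970391/9225 ≈ 972.40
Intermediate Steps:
Q = 4862/5 (Q = -⅕*(-4862) = 4862/5 ≈ 972.40)
M = 1/9225 (M = 1/(21520 - 1*12295) = 1/(21520 - 12295) = 1/9225 ≈ 0.00010840)
M + Q = 1/9225 + 4862/5 = 8970391/9225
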